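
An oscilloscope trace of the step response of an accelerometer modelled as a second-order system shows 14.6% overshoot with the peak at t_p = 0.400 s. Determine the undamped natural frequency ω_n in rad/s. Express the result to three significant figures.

From the overshoot, ζ = −ln(OS)/√(π²+ln²(OS)) = 0.522.
From t_p = π/ω_d, ω_d = π/0.400 = 7.85 rad/s, so ω_n = ω_d/√(1−ζ²) = 9.21 rad/s.

ω_n ≈ 9.21 rad/s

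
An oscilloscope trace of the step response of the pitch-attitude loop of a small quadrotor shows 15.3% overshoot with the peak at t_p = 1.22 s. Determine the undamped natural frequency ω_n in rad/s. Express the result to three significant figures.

ζ from %OS: ζ = |ln 0.153|/√(π²+ln²0.153) = 0.513.
t_p = π/ω_d ⇒ ω_d = 2.58 rad/s; then ω_n = ω_d/√(1−ζ²) = 3.00 rad/s.

ω_n ≈ 3.00 rad/s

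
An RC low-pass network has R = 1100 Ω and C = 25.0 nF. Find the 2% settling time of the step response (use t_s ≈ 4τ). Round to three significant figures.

t_s ≈ 0.000110 s

τ = RC = 1100 × 25.0 nF = 0.0000275 s.
t_s ≈ 4τ = 0.000110 s.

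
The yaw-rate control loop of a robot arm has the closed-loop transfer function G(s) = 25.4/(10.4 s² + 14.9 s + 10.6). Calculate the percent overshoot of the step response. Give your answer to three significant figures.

Dividing through by 10.4: denominator becomes s² + 1.433 s + 1.019.
So ω_n = √1.019 = 1.01 rad/s and ζ = 1.433/(2·1.01) = 0.710.
%OS = 100·exp(−πζ/√(1−ζ²)) = 4.23%.

%OS ≈ 4.23%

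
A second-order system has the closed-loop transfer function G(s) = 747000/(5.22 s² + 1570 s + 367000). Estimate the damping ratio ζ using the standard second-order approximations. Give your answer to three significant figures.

Dividing through by 5.22: denominator becomes s² + 300.8 s + 70310.
So ω_n = √70310 = 265 rad/s and ζ = 300.8/(2·265) = 0.567.

ζ ≈ 0.567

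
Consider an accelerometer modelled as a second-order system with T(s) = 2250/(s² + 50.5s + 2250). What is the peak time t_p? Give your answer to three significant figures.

Comparing the denominator to s² + 2ζω_n s + ω_n²: ω_n = √2250 = 47.4 rad/s, and 2ζω_n = 50.5 so ζ = 50.5/(2·47.4) = 0.532.
The damped frequency ω_d = ω_n√(1−ζ²) = 40.2 rad/s. Then t_p = π/ω_d = 0.0782 s.

t_p ≈ 0.0782 s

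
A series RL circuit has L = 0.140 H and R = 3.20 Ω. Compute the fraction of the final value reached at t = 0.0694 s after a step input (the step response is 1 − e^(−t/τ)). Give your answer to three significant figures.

τ = L/R = 0.140/3.20 = 0.0438 s.
y(t)/y_∞ = 1 − e^(−t/τ) = 1 − e^(−0.0694/0.0438) = 1 − e^(−1.59) = 0.795.

y/y_∞ ≈ 0.795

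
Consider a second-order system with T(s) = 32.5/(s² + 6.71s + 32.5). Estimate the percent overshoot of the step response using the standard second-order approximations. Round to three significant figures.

%OS ≈ 10.2%

Matching coefficients with s² + 2ζω_n s + ω_n² gives ω_n² = 32.5 ⇒ ω_n = 5.70 rad/s, and ζ = 6.71/(2ω_n) = 0.589.
%OS = 100·exp(−πζ/√(1−ζ²)) = 10.2%.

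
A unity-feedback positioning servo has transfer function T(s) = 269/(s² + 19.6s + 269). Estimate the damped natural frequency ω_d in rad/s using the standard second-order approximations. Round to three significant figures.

ω_n = √269 = 16.4 rad/s; ζ = 19.6/(2·16.4) = 0.598.
ω_d = ω_n√(1−ζ²) = 13.2 rad/s.

ω_d ≈ 13.2 rad/s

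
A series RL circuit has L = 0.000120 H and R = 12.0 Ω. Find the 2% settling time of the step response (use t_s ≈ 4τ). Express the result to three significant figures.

τ = L/R = 0.000120/12.0 = 0.0000100 s.
t_s ≈ 4τ = 0.0000400 s.

t_s ≈ 0.0000400 s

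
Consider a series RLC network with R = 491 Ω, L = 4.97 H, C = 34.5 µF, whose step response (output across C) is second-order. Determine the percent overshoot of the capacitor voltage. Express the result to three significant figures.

%OS ≈ 6.96%

For a series RLC circuit (capacitor voltage as output), ω_n = 1/√(LC) = 1/√(4.97 H · 34.5 µF) = 76.4 rad/s.
ζ = (R/2)·√(C/L) = (491/2)·√(34.5 µF/4.97 H) = 0.647.
%OS = 100·exp(−πζ/√(1−ζ²)) = 6.96%.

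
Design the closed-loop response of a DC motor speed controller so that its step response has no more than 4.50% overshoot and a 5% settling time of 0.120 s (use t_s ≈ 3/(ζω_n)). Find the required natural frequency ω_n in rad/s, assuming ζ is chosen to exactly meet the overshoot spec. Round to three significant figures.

ω_n ≈ 35.6 rad/s

ζ = −ln(OS)/√(π² + (ln OS)²). With OS = 0.0450, ln OS = −3.101 and ζ = 3.101/4.414 = 0.703.
Then ω_n = 3/(ζ t_s) = 3/(0.703 × 0.120) = 35.6 rad/s.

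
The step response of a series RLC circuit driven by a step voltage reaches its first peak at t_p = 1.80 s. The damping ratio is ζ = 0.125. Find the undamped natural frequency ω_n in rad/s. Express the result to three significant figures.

Peak time t_p = π/ω_d, so ω_d = π/t_p = π/1.80 = 1.75 rad/s.
ω_n = ω_d/√(1−ζ²) = 1.75/√0.984 = 1.76 rad/s.

ω_n ≈ 1.76 rad/s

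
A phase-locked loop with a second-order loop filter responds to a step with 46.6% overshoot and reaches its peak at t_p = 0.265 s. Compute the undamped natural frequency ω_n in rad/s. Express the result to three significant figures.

ω_n ≈ 12.2 rad/s

The overshoot fixes ζ = −ln(OS)/√(π²+ln²(OS)) = 0.236.
From t_p = π/ω_d, ω_d = π/0.265 = 11.9 rad/s, so ω_n = ω_d/√(1−ζ²) = 12.2 rad/s.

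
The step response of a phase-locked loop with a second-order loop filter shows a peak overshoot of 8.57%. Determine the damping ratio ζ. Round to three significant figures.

ζ = −ln(OS)/√(π² + (ln OS)²). With OS = 0.0857, ln OS = −2.457 and ζ = 2.457/3.988 = 0.616.

ζ ≈ 0.616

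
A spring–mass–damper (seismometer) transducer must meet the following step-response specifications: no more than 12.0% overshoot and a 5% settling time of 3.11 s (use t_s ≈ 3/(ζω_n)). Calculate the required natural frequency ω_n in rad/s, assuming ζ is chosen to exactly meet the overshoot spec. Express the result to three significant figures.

ω_n ≈ 1.72 rad/s

Inverting the overshoot relation: ζ = |ln 0.120|/√(π² + ln²0.120) = 0.559.
Then ω_n = 3/(ζ t_s) = 3/(0.559 × 3.11) = 1.72 rad/s.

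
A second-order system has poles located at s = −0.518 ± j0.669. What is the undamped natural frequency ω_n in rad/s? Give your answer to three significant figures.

|pole| = ω_n = √(0.518² + 0.669²) = 0.846 rad/s; ζ = cos θ = σ/ω_n = 0.612.

ω_n ≈ 0.846 rad/s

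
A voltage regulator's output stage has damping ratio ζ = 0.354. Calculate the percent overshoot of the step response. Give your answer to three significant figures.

For an underdamped second-order system, %OS = 100·exp(−πζ/√(1−ζ²)).
πζ/√(1−ζ²) = π·0.354/√(1−0.125) = 1.189, so %OS = 100·e^(−1.189) = 30.4%.

%OS ≈ 30.4%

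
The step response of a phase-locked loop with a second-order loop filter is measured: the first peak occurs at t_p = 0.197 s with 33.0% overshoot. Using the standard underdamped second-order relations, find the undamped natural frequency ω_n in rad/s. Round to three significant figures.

ω_n ≈ 16.9 rad/s

From the overshoot, ζ = −ln(OS)/√(π²+ln²(OS)) = 0.333.
t_p = π/ω_d ⇒ ω_d = 15.9 rad/s; then ω_n = ω_d/√(1−ζ²) = 16.9 rad/s.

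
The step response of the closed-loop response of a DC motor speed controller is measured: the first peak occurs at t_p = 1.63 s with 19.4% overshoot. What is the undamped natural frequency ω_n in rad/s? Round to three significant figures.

ω_n ≈ 2.17 rad/s

ζ from %OS: ζ = |ln 0.194|/√(π²+ln²0.194) = 0.463.
t_p = π/ω_d ⇒ ω_d = 1.93 rad/s; then ω_n = ω_d/√(1−ζ²) = 2.17 rad/s.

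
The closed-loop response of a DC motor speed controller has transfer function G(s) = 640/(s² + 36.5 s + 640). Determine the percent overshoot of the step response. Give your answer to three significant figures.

Matching coefficients with s² + 2ζω_n s + ω_n² gives ω_n² = 640 ⇒ ω_n = 25.3 rad/s, and ζ = 36.5/(2ω_n) = 0.721.
Overshoot: exp(−π·0.721/√(1−0.721²)) = 0.0379, i.e. 3.79%.

%OS ≈ 3.79%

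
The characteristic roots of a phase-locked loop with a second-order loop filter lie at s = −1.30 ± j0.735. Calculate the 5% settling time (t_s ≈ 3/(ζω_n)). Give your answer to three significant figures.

t_s ≈ 2.31 s

For poles at −σ ± jω_d, ζω_n = σ = 1.30, so t_s ≈ 3/σ = 2.31 s.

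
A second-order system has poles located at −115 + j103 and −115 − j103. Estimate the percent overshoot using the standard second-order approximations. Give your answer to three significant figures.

With σ = 115, ω_d = 103: ω_n = √(σ²+ω_d²) = 154 rad/s, ζ = σ/ω_n = 0.745.
%OS = 100 e^{−πζ/√(1−ζ²)} with ζ = 0.745 gives 3.00%.

%OS ≈ 3.00%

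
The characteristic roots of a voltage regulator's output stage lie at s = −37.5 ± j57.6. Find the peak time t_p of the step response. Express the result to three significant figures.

t_p = π/ω_d with ω_d = 57.6 (the imaginary part), so t_p = 0.0545 s.

t_p ≈ 0.0545 s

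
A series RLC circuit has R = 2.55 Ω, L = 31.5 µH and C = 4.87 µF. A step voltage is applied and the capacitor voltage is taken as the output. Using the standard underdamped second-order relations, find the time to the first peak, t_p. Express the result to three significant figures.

For a series RLC circuit (capacitor voltage as output), ω_n = 1/√(LC) = 1/√(31.5 µH · 4.87 µF) = 80700 rad/s.
ζ = (R/2)·√(C/L) = (2.55/2)·√(4.87 µF/31.5 µH) = 0.501.
The damped frequency ω_d = ω_n√(1−ζ²) = 69900 rad/s. t_p = π/ω_d = 0.0000450 s.

t_p ≈ 0.0000450 s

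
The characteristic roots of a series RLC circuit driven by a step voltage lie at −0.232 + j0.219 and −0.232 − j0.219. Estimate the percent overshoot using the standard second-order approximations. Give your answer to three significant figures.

With σ = 0.232, ω_d = 0.219: ω_n = √(σ²+ω_d²) = 0.319 rad/s, ζ = σ/ω_n = 0.727.
%OS = 100·exp(−πζ/√(1−ζ²)) = 3.59%.

%OS ≈ 3.59%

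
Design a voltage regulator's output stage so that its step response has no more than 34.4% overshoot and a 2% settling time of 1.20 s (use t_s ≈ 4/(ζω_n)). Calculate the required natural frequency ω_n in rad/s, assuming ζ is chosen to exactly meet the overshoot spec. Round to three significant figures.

Inverting the overshoot relation: ζ = |ln 0.344|/√(π² + ln²0.344) = 0.322.
From t_s ≈ 4/(ζω_n): ω_n = 4/(ζ·t_s) = 4/(0.322·1.20) = 10.4 rad/s.

ω_n ≈ 10.4 rad/s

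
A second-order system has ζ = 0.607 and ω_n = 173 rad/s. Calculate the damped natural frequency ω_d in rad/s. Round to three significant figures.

ω_d = ω_n√(1−ζ²) = 173·√0.632 = 137 rad/s.

ω_d ≈ 137 rad/s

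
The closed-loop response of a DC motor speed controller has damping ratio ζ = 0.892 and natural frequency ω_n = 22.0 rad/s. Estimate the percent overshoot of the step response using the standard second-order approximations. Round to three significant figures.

%OS ≈ 0.203%

For an underdamped second-order system, %OS = 100·exp(−πζ/√(1−ζ²)).
πζ/√(1−ζ²) = π·0.892/√(1−0.796) = 6.199, so %OS = 100·e^(−6.199) = 0.203%.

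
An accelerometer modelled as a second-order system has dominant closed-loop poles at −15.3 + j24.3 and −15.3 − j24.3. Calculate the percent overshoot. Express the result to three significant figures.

%OS ≈ 13.8%

The poles are at −σ ± jω_d with σ = 15.3 and ω_d = 24.3, so ω_n = √(σ²+ω_d²) = 28.7 rad/s and ζ = σ/ω_n = 0.533.
%OS = 100·exp(−πζ/√(1−ζ²)) = 13.8%.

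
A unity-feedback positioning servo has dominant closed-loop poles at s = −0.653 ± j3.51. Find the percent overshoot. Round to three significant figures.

With σ = 0.653, ω_d = 3.51: ω_n = √(σ²+ω_d²) = 3.57 rad/s, ζ = σ/ω_n = 0.183.
%OS = 100 e^{−πζ/√(1−ζ²)} with ζ = 0.183 gives 55.7%.

%OS ≈ 55.7%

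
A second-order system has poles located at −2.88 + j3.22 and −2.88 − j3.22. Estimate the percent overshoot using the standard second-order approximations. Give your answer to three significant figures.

%OS ≈ 6.02%

|pole| = ω_n = √(2.88² + 3.22²) = 4.32 rad/s; ζ = cos θ = σ/ω_n = 0.667.
%OS = 100·exp(−πζ/√(1−ζ²)) = 6.02%.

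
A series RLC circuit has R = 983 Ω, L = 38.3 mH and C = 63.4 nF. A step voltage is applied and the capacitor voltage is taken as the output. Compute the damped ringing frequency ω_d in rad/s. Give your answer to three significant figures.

For a series RLC circuit (capacitor voltage as output), ω_n = 1/√(LC) = 1/√(38.3 mH · 63.4 nF) = 20300 rad/s.
ζ = (R/2)·√(C/L) = (983/2)·√(63.4 nF/38.3 mH) = 0.632.
ω_d = ω_n√(1−ζ²) = 15700 rad/s.

ω_d ≈ 15700 rad/s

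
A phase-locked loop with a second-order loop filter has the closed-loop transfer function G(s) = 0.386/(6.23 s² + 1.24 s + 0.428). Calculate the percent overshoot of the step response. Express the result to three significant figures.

Dividing through by 6.23: denominator becomes s² + 0.1990 s + 0.06870.
So ω_n = √0.06870 = 0.262 rad/s and ζ = 0.1990/(2·0.262) = 0.380.
%OS = 100·exp(−πζ/√(1−ζ²)) = 27.5%.

%OS ≈ 27.5%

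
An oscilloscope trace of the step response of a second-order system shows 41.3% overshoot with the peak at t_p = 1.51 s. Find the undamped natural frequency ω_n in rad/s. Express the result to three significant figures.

ω_n ≈ 2.16 rad/s

From the overshoot, ζ = −ln(OS)/√(π²+ln²(OS)) = 0.271.
t_p = π/ω_d ⇒ ω_d = 2.08 rad/s; then ω_n = ω_d/√(1−ζ²) = 2.16 rad/s.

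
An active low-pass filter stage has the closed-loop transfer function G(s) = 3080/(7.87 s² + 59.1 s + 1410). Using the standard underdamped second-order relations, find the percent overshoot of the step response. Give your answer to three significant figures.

%OS ≈ 39.9%

Dividing through by 7.87: denominator becomes s² + 7.510 s + 179.2.
So ω_n = √179.2 = 13.4 rad/s and ζ = 7.510/(2·13.4) = 0.281.
Overshoot: exp(−π·0.281/√(1−0.281²)) = 0.399, i.e. 39.9%.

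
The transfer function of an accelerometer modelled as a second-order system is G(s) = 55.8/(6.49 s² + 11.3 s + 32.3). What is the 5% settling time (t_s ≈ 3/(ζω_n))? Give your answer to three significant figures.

Dividing through by 6.49: denominator becomes s² + 1.741 s + 4.977.
So ω_n = √4.977 = 2.23 rad/s and ζ = 1.741/(2·2.23) = 0.390.
t_s ≈ 3/(ζω_n) = 3.45 s.

t_s ≈ 3.45 s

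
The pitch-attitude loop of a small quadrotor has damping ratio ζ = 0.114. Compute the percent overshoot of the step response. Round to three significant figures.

For an underdamped second-order system, %OS = 100·exp(−πζ/√(1−ζ²)).
πζ/√(1−ζ²) = π·0.114/√(1−0.0130) = 0.3605, so %OS = 100·e^(−0.3605) = 69.7%.

%OS ≈ 69.7%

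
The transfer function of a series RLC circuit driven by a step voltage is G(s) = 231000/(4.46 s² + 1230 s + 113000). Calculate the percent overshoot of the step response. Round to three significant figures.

Dividing through by 4.46: denominator becomes s² + 275.8 s + 25340.
So ω_n = √25340 = 159 rad/s and ζ = 275.8/(2·159) = 0.866.
%OS = 100·exp(−πζ/√(1−ζ²)) = 0.430%.

%OS ≈ 0.430%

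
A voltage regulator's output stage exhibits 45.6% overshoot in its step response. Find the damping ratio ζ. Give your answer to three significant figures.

ζ ≈ 0.242

ζ = −ln(OS)/√(π² + (ln OS)²). With OS = 0.456, ln OS = −0.7853 and ζ = 0.7853/3.238 = 0.242.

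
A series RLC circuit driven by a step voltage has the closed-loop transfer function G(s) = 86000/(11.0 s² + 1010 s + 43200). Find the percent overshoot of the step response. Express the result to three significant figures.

%OS ≈ 3.40%

Dividing through by 11.0: denominator becomes s² + 91.82 s + 3927.
So ω_n = √3927 = 62.7 rad/s and ζ = 91.82/(2·62.7) = 0.733.
%OS = 100 e^{−πζ/√(1−ζ²)} with ζ = 0.733 gives 3.40%.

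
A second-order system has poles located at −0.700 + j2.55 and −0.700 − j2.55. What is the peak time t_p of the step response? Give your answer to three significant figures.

t_p ≈ 1.23 s

t_p = π/ω_d with ω_d = 2.55 (the imaginary part), so t_p = 1.23 s.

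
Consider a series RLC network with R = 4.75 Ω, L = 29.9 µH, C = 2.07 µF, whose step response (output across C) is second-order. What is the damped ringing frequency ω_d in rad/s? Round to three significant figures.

For a series RLC circuit (capacitor voltage as output), ω_n = 1/√(LC) = 1/√(29.9 µH · 2.07 µF) = 127000 rad/s.
ζ = (R/2)·√(C/L) = (4.75/2)·√(2.07 µF/29.9 µH) = 0.625.
The damped frequency ω_d = ω_n√(1−ζ²) = 99200 rad/s.

ω_d ≈ 99200 rad/s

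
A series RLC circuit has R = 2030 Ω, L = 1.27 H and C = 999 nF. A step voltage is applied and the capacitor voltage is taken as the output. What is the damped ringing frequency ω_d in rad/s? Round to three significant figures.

ω_d ≈ 387 rad/s

For a series RLC circuit (capacitor voltage as output), ω_n = 1/√(LC) = 1/√(1.27 H · 999 nF) = 888 rad/s.
ζ = (R/2)·√(C/L) = (2030/2)·√(999 nF/1.27 H) = 0.900.
The damped frequency ω_d = ω_n√(1−ζ²) = 387 rad/s.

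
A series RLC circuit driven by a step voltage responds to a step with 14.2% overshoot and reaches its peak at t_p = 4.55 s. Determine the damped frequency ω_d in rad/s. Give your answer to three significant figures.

ω_d ≈ 0.690 rad/s

t_p = π/ω_d, so ω_d = π/4.55 = 0.690 rad/s.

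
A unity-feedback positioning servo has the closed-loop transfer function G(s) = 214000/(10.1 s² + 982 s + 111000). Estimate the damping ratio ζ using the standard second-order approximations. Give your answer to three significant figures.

Dividing through by 10.1: denominator becomes s² + 97.23 s + 10990.
So ω_n = √10990 = 105 rad/s and ζ = 97.23/(2·105) = 0.464.

ζ ≈ 0.464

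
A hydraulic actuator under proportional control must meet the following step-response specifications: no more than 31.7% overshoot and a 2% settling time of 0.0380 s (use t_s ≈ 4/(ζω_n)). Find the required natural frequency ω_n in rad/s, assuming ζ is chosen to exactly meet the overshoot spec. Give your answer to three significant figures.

ω_n ≈ 306 rad/s

Inverting the overshoot relation: ζ = |ln 0.317|/√(π² + ln²0.317) = 0.343.
From t_s ≈ 4/(ζω_n): ω_n = 4/(ζ·t_s) = 4/(0.343·0.0380) = 306 rad/s.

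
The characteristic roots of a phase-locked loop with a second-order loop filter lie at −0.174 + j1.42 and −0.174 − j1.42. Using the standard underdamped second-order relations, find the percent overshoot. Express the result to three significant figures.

%OS ≈ 68.0%

With σ = 0.174, ω_d = 1.42: ω_n = √(σ²+ω_d²) = 1.43 rad/s, ζ = σ/ω_n = 0.122.
%OS = 100·exp(−πζ/√(1−ζ²)) = 68.0%.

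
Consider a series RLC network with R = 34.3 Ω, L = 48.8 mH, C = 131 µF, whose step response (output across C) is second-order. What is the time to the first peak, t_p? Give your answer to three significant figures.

For a series RLC circuit (capacitor voltage as output), ω_n = 1/√(LC) = 1/√(48.8 mH · 131 µF) = 396 rad/s.
ζ = (R/2)·√(C/L) = (34.3/2)·√(131 µF/48.8 mH) = 0.889.
The damped frequency ω_d = ω_n√(1−ζ²) = 181 rad/s. t_p = π/ω_d = 0.0173 s.

t_p ≈ 0.0173 s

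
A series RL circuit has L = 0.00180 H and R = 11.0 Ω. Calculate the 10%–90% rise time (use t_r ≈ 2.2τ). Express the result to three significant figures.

τ = L/R = 0.00180/11.0 = 0.000164 s.
t_r ≈ 2.2τ = 0.000360 s.

t_r ≈ 0.000360 s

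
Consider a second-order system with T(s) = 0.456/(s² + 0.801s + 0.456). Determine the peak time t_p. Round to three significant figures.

Comparing the denominator to s² + 2ζω_n s + ω_n²: ω_n = √0.456 = 0.675 rad/s, and 2ζω_n = 0.801 so ζ = 0.801/(2·0.675) = 0.593.
ω_d = ω_n√(1−ζ²) = 0.544 rad/s. Then t_p = π/ω_d = 5.78 s.

t_p ≈ 5.78 s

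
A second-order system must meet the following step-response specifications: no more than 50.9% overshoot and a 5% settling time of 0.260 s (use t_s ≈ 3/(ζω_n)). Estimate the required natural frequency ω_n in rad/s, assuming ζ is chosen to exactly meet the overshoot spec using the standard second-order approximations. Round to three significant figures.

ω_n ≈ 54.9 rad/s

ζ = −ln(OS)/√(π² + (ln OS)²). With OS = 0.509, ln OS = −0.6753 and ζ = 0.6753/3.213 = 0.210.
Then ω_n = 3/(ζ t_s) = 3/(0.210 × 0.260) = 54.9 rad/s.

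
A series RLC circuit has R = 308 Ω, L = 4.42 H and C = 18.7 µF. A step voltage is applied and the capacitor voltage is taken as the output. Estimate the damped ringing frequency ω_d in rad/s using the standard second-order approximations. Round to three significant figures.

For a series RLC circuit (capacitor voltage as output), ω_n = 1/√(LC) = 1/√(4.42 H · 18.7 µF) = 110 rad/s.
ζ = (R/2)·√(C/L) = (308/2)·√(18.7 µF/4.42 H) = 0.317.
ω_d = ω_n√(1−ζ²) = 104 rad/s.

ω_d ≈ 104 rad/s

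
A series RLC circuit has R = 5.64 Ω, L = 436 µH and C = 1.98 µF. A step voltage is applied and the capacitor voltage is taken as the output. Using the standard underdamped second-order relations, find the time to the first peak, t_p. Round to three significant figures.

For a series RLC circuit (capacitor voltage as output), ω_n = 1/√(LC) = 1/√(436 µH · 1.98 µF) = 34000 rad/s.
ζ = (R/2)·√(C/L) = (5.64/2)·√(1.98 µF/436 µH) = 0.190.
ω_d = ω_n√(1−ζ²) = 33400 rad/s. t_p = π/ω_d = 0.0000940 s.

t_p ≈ 0.0000940 s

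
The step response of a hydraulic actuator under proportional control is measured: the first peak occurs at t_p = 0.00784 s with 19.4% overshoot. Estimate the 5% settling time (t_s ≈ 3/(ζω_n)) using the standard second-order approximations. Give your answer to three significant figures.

t_s ≈ 0.0143 s

ζ from %OS: ζ = |ln 0.194|/√(π²+ln²0.194) = 0.463.
t_p = π/ω_d ⇒ ω_d = 401 rad/s; then ω_n = ω_d/√(1−ζ²) = 452 rad/s.
t_s ≈ 3/(ζω_n) = 3/(0.463·452) = 0.0143 s.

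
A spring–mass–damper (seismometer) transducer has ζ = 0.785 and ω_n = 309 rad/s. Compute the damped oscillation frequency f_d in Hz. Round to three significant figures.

f_d ≈ 30.5 Hz

ω_d = ω_n√(1−ζ²) = 309·√0.384 = 191 rad/s.
f_d = ω_d/(2π) = 30.5 Hz.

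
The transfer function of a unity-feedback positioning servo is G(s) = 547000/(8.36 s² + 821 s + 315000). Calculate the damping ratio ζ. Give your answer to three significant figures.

Dividing through by 8.36: denominator becomes s² + 98.21 s + 37680.
So ω_n = √37680 = 194 rad/s and ζ = 98.21/(2·194) = 0.253.

ζ ≈ 0.253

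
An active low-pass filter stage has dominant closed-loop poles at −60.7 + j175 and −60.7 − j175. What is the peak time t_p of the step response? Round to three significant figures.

t_p = π/ω_d with ω_d = 175 (the imaginary part), so t_p = 0.0180 s.

t_p ≈ 0.0180 s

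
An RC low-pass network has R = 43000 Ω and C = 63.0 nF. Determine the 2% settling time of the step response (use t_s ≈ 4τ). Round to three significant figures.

τ = RC = 43000 × 63.0 nF = 0.00271 s.
t_s ≈ 4τ = 0.0108 s.

t_s ≈ 0.0108 s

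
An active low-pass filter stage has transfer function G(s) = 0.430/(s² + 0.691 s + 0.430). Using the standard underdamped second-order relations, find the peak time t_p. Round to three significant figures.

t_p ≈ 5.64 s

Comparing the denominator to s² + 2ζω_n s + ω_n²: ω_n = √0.430 = 0.656 rad/s, and 2ζω_n = 0.691 so ζ = 0.691/(2·0.656) = 0.527.
The damped frequency ω_d = ω_n√(1−ζ²) = 0.557 rad/s. Then t_p = π/ω_d = 5.64 s.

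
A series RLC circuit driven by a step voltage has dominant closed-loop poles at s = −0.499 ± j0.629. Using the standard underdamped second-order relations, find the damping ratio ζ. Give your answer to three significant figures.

ζ ≈ 0.622

|pole| = ω_n = √(0.499² + 0.629²) = 0.803 rad/s; ζ = cos θ = σ/ω_n = 0.622.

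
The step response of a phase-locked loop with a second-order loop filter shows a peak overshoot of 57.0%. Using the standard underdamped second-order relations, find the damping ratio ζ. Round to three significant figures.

From %OS = 100·exp(−πζ/√(1−ζ²)), invert to get ζ = −ln(OS)/√(π² + ln²(OS)) with OS = 0.570.
−ln 0.570 = 0.5621, so ζ = 0.5621/√(π² + 0.3160) = 0.176.

ζ ≈ 0.176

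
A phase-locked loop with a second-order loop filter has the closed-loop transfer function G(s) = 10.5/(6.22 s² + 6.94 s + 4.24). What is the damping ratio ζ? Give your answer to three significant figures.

ζ ≈ 0.676

Dividing through by 6.22: denominator becomes s² + 1.116 s + 0.6817.
So ω_n = √0.6817 = 0.826 rad/s and ζ = 1.116/(2·0.826) = 0.676.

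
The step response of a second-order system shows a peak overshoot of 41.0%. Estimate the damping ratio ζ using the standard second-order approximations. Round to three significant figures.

ζ = −ln(OS)/√(π² + (ln OS)²). With OS = 0.410, ln OS = −0.8916 and ζ = 0.8916/3.266 = 0.273.

ζ ≈ 0.273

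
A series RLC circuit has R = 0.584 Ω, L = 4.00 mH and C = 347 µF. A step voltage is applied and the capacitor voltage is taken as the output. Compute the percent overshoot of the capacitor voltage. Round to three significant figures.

For a series RLC circuit (capacitor voltage as output), ω_n = 1/√(LC) = 1/√(4.00 mH · 347 µF) = 849 rad/s.
ζ = (R/2)·√(C/L) = (0.584/2)·√(347 µF/4.00 mH) = 0.0860.
Overshoot: exp(−π·0.0860/√(1−0.0860²)) = 0.762, i.e. 76.2%.

%OS ≈ 76.2%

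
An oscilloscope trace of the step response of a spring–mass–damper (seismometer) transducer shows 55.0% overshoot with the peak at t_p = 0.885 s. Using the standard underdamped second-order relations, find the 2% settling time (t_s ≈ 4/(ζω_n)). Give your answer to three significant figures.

ζ from %OS: ζ = |ln 0.550|/√(π²+ln²0.550) = 0.187.
From t_p = π/ω_d, ω_d = π/0.885 = 3.55 rad/s, so ω_n = ω_d/√(1−ζ²) = 3.61 rad/s.
t_s ≈ 4/(ζω_n) = 4/(0.187·3.61) = 5.92 s.

t_s ≈ 5.92 s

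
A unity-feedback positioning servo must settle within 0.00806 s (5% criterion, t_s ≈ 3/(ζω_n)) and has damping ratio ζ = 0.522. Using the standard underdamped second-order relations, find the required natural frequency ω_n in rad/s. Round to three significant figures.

Rearranging t_s ≈ 3/(ζω_n) gives ω_n = 3/(ζ·t_s) = 3/(0.522 × 0.00806) = 713 rad/s.

ω_n ≈ 713 rad/s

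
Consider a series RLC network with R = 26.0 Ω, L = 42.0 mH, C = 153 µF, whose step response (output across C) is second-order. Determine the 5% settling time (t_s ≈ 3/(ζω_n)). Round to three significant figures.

For a series RLC circuit (capacitor voltage as output), ω_n = 1/√(LC) = 1/√(42.0 mH · 153 µF) = 394 rad/s.
ζ = (R/2)·√(C/L) = (26.0/2)·√(153 µF/42.0 mH) = 0.785.
t_s ≈ 3/(ζω_n) = 0.00969 s.

t_s ≈ 0.00969 s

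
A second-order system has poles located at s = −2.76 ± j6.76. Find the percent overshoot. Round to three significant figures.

%OS ≈ 27.7%

|pole| = ω_n = √(2.76² + 6.76²) = 7.30 rad/s; ζ = cos θ = σ/ω_n = 0.378.
%OS = 100·exp(−πζ/√(1−ζ²)) = 27.7%.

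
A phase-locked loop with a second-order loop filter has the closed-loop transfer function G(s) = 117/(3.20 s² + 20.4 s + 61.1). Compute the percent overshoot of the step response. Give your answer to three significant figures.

Dividing through by 3.20: denominator becomes s² + 6.375 s + 19.09.
So ω_n = √19.09 = 4.37 rad/s and ζ = 6.375/(2·4.37) = 0.729.
%OS = 100 e^{−πζ/√(1−ζ²)} with ζ = 0.729 gives 3.51%.

%OS ≈ 3.51%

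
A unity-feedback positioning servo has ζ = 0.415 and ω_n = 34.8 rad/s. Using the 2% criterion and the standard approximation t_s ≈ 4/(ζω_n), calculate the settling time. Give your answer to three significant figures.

t_s ≈ 4/(ζω_n) = 4/(0.415 × 34.8) = 0.277 s.

t_s ≈ 0.277 s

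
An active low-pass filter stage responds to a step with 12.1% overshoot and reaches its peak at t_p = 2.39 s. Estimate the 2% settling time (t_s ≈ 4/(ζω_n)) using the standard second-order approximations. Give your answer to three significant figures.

The overshoot fixes ζ = −ln(OS)/√(π²+ln²(OS)) = 0.558.
From t_p = π/ω_d, ω_d = π/2.39 = 1.31 rad/s, so ω_n = ω_d/√(1−ζ²) = 1.58 rad/s.
t_s ≈ 4/(ζω_n) = 4/(0.558·1.58) = 4.53 s.

t_s ≈ 4.53 s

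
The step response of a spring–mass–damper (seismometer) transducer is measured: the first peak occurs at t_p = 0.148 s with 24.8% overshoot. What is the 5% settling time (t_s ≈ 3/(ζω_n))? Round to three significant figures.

ζ from %OS: ζ = |ln 0.248|/√(π²+ln²0.248) = 0.406.
t_p = π/ω_d ⇒ ω_d = 21.2 rad/s; then ω_n = ω_d/√(1−ζ²) = 23.2 rad/s.
t_s ≈ 3/(ζω_n) = 3/(0.406·23.2) = 0.318 s.

t_s ≈ 0.318 s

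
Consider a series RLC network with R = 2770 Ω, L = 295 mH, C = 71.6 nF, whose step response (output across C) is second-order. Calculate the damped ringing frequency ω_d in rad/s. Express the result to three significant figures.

ω_d ≈ 5030 rad/s

For a series RLC circuit (capacitor voltage as output), ω_n = 1/√(LC) = 1/√(295 mH · 71.6 nF) = 6880 rad/s.
ζ = (R/2)·√(C/L) = (2770/2)·√(71.6 nF/295 mH) = 0.682.
The damped frequency ω_d = ω_n√(1−ζ²) = 5030 rad/s.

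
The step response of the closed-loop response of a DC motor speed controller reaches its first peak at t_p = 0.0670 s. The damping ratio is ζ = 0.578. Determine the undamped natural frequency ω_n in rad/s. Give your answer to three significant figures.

ω_n ≈ 57.5 rad/s

Peak time t_p = π/ω_d, so ω_d = π/t_p = π/0.0670 = 46.9 rad/s.
ω_n = ω_d/√(1−ζ²) = 46.9/√0.666 = 57.5 rad/s.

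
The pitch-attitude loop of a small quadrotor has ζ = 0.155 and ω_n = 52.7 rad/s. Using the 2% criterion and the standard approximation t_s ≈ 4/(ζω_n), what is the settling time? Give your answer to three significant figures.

t_s ≈ 4/(ζω_n) = 4/(0.155 × 52.7) = 0.490 s.

t_s ≈ 0.490 s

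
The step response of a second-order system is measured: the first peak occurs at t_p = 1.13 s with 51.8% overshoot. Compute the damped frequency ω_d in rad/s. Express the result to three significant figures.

t_p = π/ω_d, so ω_d = π/1.13 = 2.78 rad/s.

ω_d ≈ 2.78 rad/s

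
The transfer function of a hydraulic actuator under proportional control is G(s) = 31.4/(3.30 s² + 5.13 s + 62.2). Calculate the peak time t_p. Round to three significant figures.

t_p ≈ 0.736 s

Dividing through by 3.30: denominator becomes s² + 1.555 s + 18.85.
So ω_n = √18.85 = 4.34 rad/s and ζ = 1.555/(2·4.34) = 0.179.
The damped frequency ω_d = ω_n√(1−ζ²) = 4.27 rad/s. t_p = π/ω_d = 0.736 s.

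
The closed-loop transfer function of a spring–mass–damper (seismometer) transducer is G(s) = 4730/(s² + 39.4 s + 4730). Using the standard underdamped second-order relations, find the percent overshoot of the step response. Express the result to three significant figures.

ω_n = √4730 = 68.8 rad/s; ζ = 39.4/(2·68.8) = 0.286.
%OS = 100 e^{−πζ/√(1−ζ²)} with ζ = 0.286 gives 39.1%.

%OS ≈ 39.1%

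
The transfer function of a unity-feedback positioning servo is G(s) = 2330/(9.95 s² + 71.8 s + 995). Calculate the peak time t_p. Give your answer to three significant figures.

t_p ≈ 0.337 s

Dividing through by 9.95: denominator becomes s² + 7.216 s + 100.0.
So ω_n = √100.0 = 10.0 rad/s and ζ = 7.216/(2·10.0) = 0.361.
ω_d = ω_n√(1−ζ²) = 9.33 rad/s. t_p = π/ω_d = 0.337 s.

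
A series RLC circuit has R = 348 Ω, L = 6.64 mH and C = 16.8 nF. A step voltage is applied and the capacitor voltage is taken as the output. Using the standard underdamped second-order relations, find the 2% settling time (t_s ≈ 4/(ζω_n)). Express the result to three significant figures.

For a series RLC circuit (capacitor voltage as output), ω_n = 1/√(LC) = 1/√(6.64 mH · 16.8 nF) = 94700 rad/s.
ζ = (R/2)·√(C/L) = (348/2)·√(16.8 nF/6.64 mH) = 0.277.
t_s ≈ 4/(ζω_n) = 0.000153 s.

t_s ≈ 0.000153 s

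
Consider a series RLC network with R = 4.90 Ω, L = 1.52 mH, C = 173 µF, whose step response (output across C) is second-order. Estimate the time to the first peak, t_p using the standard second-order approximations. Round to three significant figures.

For a series RLC circuit (capacitor voltage as output), ω_n = 1/√(LC) = 1/√(1.52 mH · 173 µF) = 1950 rad/s.
ζ = (R/2)·√(C/L) = (4.90/2)·√(173 µF/1.52 mH) = 0.827.
ω_d = ω_n√(1−ζ²) = 1100 rad/s. t_p = π/ω_d = 0.00286 s.

t_p ≈ 0.00286 s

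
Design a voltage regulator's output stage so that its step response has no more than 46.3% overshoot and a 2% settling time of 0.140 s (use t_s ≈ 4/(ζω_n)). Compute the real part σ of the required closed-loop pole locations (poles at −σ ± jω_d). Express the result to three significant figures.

The settling-time spec alone fixes σ = ζω_n = 4/t_s = 4/0.140 = 28.6.
(Overshoot then fixes ζ = 0.238 and hence ω_d = σ·√(1−ζ²)/ζ = 117 rad/s.)

σ ≈ 28.6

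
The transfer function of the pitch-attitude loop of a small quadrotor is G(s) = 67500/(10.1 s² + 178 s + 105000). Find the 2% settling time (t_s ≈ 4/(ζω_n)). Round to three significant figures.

Dividing through by 10.1: denominator becomes s² + 17.62 s + 10400.
So ω_n = √10400 = 102 rad/s and ζ = 17.62/(2·102) = 0.0864.
t_s ≈ 4/(ζω_n) = 0.454 s.

t_s ≈ 0.454 s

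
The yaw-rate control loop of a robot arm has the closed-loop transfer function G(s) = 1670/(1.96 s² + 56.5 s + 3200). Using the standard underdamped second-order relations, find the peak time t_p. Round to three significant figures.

t_p ≈ 0.0832 s

Dividing through by 1.96: denominator becomes s² + 28.83 s + 1633.
So ω_n = √1633 = 40.4 rad/s and ζ = 28.83/(2·40.4) = 0.357.
The damped frequency ω_d = ω_n√(1−ζ²) = 37.7 rad/s. t_p = π/ω_d = 0.0832 s.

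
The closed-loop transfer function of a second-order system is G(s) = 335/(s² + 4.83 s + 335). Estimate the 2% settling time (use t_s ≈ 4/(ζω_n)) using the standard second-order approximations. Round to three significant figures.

Comparing the denominator to s² + 2ζω_n s + ω_n²: ω_n = √335 = 18.3 rad/s, and 2ζω_n = 4.83 so ζ = 4.83/(2·18.3) = 0.132.
t_s ≈ 4/(ζω_n) = 4/(0.132·18.3) = 1.66 s.

t_s ≈ 1.66 s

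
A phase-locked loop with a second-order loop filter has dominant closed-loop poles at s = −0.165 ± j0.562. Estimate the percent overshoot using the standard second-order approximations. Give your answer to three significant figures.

%OS ≈ 39.8%

The poles are at −σ ± jω_d with σ = 0.165 and ω_d = 0.562, so ω_n = √(σ²+ω_d²) = 0.586 rad/s and ζ = σ/ω_n = 0.282.
Overshoot: exp(−π·0.282/√(1−0.282²)) = 0.398, i.e. 39.8%.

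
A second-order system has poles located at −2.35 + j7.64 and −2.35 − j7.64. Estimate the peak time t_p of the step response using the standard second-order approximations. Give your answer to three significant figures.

t_p = π/ω_d with ω_d = 7.64 (the imaginary part), so t_p = 0.411 s.

t_p ≈ 0.411 s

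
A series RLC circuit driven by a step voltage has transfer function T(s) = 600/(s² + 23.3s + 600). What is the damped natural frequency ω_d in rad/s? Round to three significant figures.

ω_d ≈ 21.5 rad/s

Comparing the denominator to s² + 2ζω_n s + ω_n²: ω_n = √600 = 24.5 rad/s, and 2ζω_n = 23.3 so ζ = 23.3/(2·24.5) = 0.476.
ω_d = ω_n√(1−ζ²) = 21.5 rad/s.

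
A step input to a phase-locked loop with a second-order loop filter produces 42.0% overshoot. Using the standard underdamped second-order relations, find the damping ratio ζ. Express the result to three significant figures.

ζ ≈ 0.266

Inverting the overshoot relation: ζ = |ln 0.420|/√(π² + ln²0.420) = 0.266.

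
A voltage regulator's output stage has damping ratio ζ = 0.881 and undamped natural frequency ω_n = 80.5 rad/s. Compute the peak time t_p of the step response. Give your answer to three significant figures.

t_p ≈ 0.0825 s

The damped frequency is ω_d = ω_n√(1−ζ²) = 80.5·√(1−0.776) = 38.1 rad/s.
Peak time t_p = π/ω_d = π/38.1 = 0.0825 s.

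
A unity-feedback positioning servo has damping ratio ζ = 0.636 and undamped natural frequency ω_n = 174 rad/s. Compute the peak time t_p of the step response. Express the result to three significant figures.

t_p ≈ 0.0234 s

The damped frequency is ω_d = ω_n√(1−ζ²) = 174·√(1−0.404) = 134 rad/s.
Peak time t_p = π/ω_d = π/134 = 0.0234 s.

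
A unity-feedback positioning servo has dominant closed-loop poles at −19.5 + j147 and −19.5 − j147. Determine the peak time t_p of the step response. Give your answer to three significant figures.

t_p = π/ω_d with ω_d = 147 (the imaginary part), so t_p = 0.0214 s.

t_p ≈ 0.0214 s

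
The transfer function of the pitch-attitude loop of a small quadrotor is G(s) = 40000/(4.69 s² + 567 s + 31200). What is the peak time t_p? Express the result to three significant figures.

t_p ≈ 0.0574 s

Dividing through by 4.69: denominator becomes s² + 120.9 s + 6652.
So ω_n = √6652 = 81.6 rad/s and ζ = 120.9/(2·81.6) = 0.741.
The damped frequency ω_d = ω_n√(1−ζ²) = 54.8 rad/s. t_p = π/ω_d = 0.0574 s.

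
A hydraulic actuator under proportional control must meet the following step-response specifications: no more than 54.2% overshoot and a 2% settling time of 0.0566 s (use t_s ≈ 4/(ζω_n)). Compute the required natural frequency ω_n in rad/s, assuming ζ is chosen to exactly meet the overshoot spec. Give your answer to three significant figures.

ω_n ≈ 369 rad/s

Inverting the overshoot relation: ζ = |ln 0.542|/√(π² + ln²0.542) = 0.191.
Then ω_n = 4/(ζ t_s) = 4/(0.191 × 0.0566) = 369 rad/s.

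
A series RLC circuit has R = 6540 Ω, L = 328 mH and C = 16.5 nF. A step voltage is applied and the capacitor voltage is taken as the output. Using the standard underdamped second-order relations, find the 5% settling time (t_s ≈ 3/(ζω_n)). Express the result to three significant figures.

t_s ≈ 0.000301 s

For a series RLC circuit (capacitor voltage as output), ω_n = 1/√(LC) = 1/√(328 mH · 16.5 nF) = 13600 rad/s.
ζ = (R/2)·√(C/L) = (6540/2)·√(16.5 nF/328 mH) = 0.733.
t_s ≈ 3/(ζω_n) = 0.000301 s.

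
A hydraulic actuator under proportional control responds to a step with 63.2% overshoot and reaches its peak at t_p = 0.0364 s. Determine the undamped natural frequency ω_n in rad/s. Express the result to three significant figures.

The overshoot fixes ζ = −ln(OS)/√(π²+ln²(OS)) = 0.145.
t_p = π/ω_d ⇒ ω_d = 86.3 rad/s; then ω_n = ω_d/√(1−ζ²) = 87.2 rad/s.

ω_n ≈ 87.2 rad/s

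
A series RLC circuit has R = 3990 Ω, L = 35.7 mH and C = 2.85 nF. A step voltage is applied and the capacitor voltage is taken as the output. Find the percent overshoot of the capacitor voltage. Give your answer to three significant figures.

%OS ≈ 11.7%

For a series RLC circuit (capacitor voltage as output), ω_n = 1/√(LC) = 1/√(35.7 mH · 2.85 nF) = 99100 rad/s.
ζ = (R/2)·√(C/L) = (3990/2)·√(2.85 nF/35.7 mH) = 0.564.
%OS = 100 e^{−πζ/√(1−ζ²)} with ζ = 0.564 gives 11.7%.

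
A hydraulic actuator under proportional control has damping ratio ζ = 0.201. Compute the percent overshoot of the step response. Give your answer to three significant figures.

%OS ≈ 52.5%

For an underdamped second-order system, %OS = 100·exp(−πζ/√(1−ζ²)).
πζ/√(1−ζ²) = π·0.201/√(1−0.0404) = 0.6446, so %OS = 100·e^(−0.6446) = 52.5%.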